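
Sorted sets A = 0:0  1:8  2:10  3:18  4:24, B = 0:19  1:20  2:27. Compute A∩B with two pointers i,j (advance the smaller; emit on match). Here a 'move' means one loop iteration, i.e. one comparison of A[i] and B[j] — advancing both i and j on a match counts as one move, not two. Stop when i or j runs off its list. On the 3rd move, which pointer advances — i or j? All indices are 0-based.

i

i=0 j=0: 0<19, i++
i=1 j=0: 8<19, i++
i=2 j=0: 10<19, i++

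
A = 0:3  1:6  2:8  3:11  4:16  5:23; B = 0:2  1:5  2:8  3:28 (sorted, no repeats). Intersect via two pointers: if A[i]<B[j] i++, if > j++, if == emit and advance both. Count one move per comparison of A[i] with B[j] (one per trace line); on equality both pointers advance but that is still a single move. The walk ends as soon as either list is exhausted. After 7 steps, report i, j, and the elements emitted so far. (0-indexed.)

[i=0,j=0] 3>2 → j++
[i=0,j=1] 3<5 → i++
[i=1,j=1] 6>5 → j++
[i=1,j=2] 6<8 → i++
[i=2,j=2] 8==8 emit → i++,j++
[i=3,j=3] 11<28 → i++
[i=4,j=3] 16<28 → i++

i=5, j=3, emitted=[8]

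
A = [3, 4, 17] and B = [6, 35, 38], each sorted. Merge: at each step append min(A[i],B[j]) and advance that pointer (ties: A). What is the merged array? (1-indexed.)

i=1 j=1: A[i]=3<=B[j]=6 take 3, i++
i=2 j=1: A[i]=4<=B[j]=6 take 4, i++
i=3 j=1: A[i]=17>B[j]=6 take 6, j++
i=3 j=2: A[i]=17<=B[j]=35 take 17, i++
i=4 j=2: A done, take B[j]=35, j++
i=4 j=3: A done, take B[j]=38, j++

[3, 4, 6, 17, 35, 38]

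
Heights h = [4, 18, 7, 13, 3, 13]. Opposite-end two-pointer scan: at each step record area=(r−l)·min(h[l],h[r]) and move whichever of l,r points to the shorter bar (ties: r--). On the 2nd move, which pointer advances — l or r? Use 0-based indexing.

[0,5] min(4,13)*5=20 best=20 * → l++
[1,5] min(18,13)*4=52 best=52 * → r--

r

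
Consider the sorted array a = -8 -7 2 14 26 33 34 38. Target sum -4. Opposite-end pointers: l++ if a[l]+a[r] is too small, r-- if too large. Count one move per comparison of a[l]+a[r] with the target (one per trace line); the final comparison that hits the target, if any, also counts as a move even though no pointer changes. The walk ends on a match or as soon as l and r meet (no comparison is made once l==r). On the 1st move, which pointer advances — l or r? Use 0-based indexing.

r

[0,7] -8+38=30 >-4 → r--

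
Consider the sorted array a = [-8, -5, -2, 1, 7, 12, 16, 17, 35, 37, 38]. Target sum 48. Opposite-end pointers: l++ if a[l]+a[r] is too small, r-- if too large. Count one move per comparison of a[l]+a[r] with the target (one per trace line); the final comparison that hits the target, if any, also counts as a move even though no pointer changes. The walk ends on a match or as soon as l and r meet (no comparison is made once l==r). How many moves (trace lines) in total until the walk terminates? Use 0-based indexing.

10 moves

[0,10] -8+38=30 <48 → l++
[1,10] -5+38=33 <48 → l++
[2,10] -2+38=36 <48 → l++
[3,10] 1+38=39 <48 → l++
[4,10] 7+38=45 <48 → l++
[5,10] 12+38=50 >48 → r--
[5,9] 12+37=49 >48 → r--
[5,8] 12+35=47 <48 → l++
[6,8] 16+35=51 >48 → r--
[6,7] 16+17=33 <48 → l++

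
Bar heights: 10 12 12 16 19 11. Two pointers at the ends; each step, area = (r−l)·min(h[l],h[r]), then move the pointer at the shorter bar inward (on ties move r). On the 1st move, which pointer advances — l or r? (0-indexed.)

[0,5] min(10,11)*5=50 best=50 * → l++

l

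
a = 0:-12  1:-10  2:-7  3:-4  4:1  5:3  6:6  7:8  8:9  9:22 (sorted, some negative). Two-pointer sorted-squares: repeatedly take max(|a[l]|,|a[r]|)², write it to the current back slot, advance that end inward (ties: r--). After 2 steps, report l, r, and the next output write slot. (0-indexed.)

l=1, r=8, next write slot=7

l=0 r=9: |-12|<=|22| out[9]=484, r--
l=0 r=8: |-12|>|9| out[8]=144, l++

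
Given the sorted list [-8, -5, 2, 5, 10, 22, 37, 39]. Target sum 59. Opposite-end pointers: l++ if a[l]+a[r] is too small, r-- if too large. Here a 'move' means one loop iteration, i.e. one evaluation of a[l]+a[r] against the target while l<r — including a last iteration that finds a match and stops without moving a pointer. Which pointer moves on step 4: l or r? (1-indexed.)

l

l=1 r=8: -8+39=31 <59, l++
l=2 r=8: -5+39=34 <59, l++
l=3 r=8: 2+39=41 <59, l++
l=4 r=8: 5+39=44 <59, l++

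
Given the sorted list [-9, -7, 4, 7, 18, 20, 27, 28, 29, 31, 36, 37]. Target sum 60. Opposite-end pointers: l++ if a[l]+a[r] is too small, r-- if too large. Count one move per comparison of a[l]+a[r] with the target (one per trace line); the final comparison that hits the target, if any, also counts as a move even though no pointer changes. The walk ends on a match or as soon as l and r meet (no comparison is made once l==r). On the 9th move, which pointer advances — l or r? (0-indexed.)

[0,11] -9+37=28 <60 → l++
[1,11] -7+37=30 <60 → l++
[2,11] 4+37=41 <60 → l++
[3,11] 7+37=44 <60 → l++
[4,11] 18+37=55 <60 → l++
[5,11] 20+37=57 <60 → l++
[6,11] 27+37=64 >60 → r--
[6,10] 27+36=63 >60 → r--
[6,9] 27+31=58 <60 → l++

l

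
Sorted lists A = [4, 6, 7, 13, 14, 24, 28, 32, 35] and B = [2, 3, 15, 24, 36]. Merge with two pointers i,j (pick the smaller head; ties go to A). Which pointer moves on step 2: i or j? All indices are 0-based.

i=0 j=0: A[i]=4>B[j]=2 take 2, j++
i=0 j=1: A[i]=4>B[j]=3 take 3, j++

j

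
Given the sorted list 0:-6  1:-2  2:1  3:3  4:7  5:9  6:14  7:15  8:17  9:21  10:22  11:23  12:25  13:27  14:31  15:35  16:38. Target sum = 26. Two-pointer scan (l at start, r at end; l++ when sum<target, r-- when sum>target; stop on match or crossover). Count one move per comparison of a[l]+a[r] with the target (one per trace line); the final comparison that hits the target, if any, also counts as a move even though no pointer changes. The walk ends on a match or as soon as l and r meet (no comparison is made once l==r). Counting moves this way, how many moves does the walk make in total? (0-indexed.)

l=0 r=16: -6+38=32 >26, r--
l=0 r=15: -6+35=29 >26, r--
l=0 r=14: -6+31=25 <26, l++
l=1 r=14: -2+31=29 >26, r--
l=1 r=13: -2+27=25 <26, l++
l=2 r=13: 1+27=28 >26, r--
l=2 r=12: 1+25=26, found

7 moves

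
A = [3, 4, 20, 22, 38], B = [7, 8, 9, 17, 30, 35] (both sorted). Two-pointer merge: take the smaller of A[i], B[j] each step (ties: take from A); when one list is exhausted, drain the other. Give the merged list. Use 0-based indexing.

[3, 4, 7, 8, 9, 17, 20, 22, 30, 35, 38]

i=0 j=0: A[i]=3<=B[j]=7 take 3, i++
i=1 j=0: A[i]=4<=B[j]=7 take 4, i++
i=2 j=0: A[i]=20>B[j]=7 take 7, j++
i=2 j=1: A[i]=20>B[j]=8 take 8, j++
i=2 j=2: A[i]=20>B[j]=9 take 9, j++
i=2 j=3: A[i]=20>B[j]=17 take 17, j++
i=2 j=4: A[i]=20<=B[j]=30 take 20, i++
i=3 j=4: A[i]=22<=B[j]=30 take 22, i++
i=4 j=4: A[i]=38>B[j]=30 take 30, j++
i=4 j=5: A[i]=38>B[j]=35 take 35, j++
i=4 j=6: B done, take A[i]=38, i++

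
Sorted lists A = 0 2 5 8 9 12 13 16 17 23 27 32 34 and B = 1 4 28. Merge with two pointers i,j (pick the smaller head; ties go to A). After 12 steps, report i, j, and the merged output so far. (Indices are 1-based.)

i=1 j=1: A[i]=0<=B[j]=1 take 0, i++
i=2 j=1: A[i]=2>B[j]=1 take 1, j++
i=2 j=2: A[i]=2<=B[j]=4 take 2, i++
i=3 j=2: A[i]=5>B[j]=4 take 4, j++
i=3 j=3: A[i]=5<=B[j]=28 take 5, i++
i=4 j=3: A[i]=8<=B[j]=28 take 8, i++
i=5 j=3: A[i]=9<=B[j]=28 take 9, i++
i=6 j=3: A[i]=12<=B[j]=28 take 12, i++
i=7 j=3: A[i]=13<=B[j]=28 take 13, i++
i=8 j=3: A[i]=16<=B[j]=28 take 16, i++
i=9 j=3: A[i]=17<=B[j]=28 take 17, i++
i=10 j=3: A[i]=23<=B[j]=28 take 23, i++

i=11, j=3, merged so far=[0, 1, 2, 4, 5, 8, 9, 12, 13, 16, 17, 23]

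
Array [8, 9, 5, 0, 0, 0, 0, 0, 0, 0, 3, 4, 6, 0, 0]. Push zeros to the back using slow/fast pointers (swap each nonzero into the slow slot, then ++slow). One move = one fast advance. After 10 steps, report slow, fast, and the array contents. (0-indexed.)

slow=3, fast=10, a=[8, 9, 5, 0, 0, 0, 0, 0, 0, 0, 3, 4, 6, 0, 0]

slow=0 fast=0: a[fast]=8≠0 swap→a[0]=8, slow++,fast++
slow=1 fast=1: a[fast]=9≠0 swap→a[1]=9, slow++,fast++
slow=2 fast=2: a[fast]=5≠0 swap→a[2]=5, slow++,fast++
slow=3 fast=3: a[fast]=0, fast++
slow=3 fast=4: a[fast]=0, fast++
slow=3 fast=5: a[fast]=0, fast++
slow=3 fast=6: a[fast]=0, fast++
slow=3 fast=7: a[fast]=0, fast++
slow=3 fast=8: a[fast]=0, fast++
slow=3 fast=9: a[fast]=0, fast++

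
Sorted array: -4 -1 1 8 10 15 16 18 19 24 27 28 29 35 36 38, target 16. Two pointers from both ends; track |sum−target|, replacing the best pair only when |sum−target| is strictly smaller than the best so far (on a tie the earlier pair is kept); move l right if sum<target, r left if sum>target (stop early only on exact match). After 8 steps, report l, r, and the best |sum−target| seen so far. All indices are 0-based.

l=1, r=8, best |Δ|=1

l=0 r=15: -4+38=34 d=18 *, r--
l=0 r=14: -4+36=32 d=16 *, r--
l=0 r=13: -4+35=31 d=15 *, r--
l=0 r=12: -4+29=25 d=9 *, r--
l=0 r=11: -4+28=24 d=8 *, r--
l=0 r=10: -4+27=23 d=7 *, r--
l=0 r=9: -4+24=20 d=4 *, r--
l=0 r=8: -4+19=15 d=1 *, l++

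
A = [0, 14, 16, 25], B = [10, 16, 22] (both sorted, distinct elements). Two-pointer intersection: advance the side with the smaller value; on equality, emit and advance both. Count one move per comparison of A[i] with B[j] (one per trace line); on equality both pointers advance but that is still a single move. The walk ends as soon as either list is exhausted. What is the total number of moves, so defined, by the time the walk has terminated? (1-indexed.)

i=1 j=1: 0<10, i++
i=2 j=1: 14>10, j++
i=2 j=2: 14<16, i++
i=3 j=2: 16==16 emit, i++,j++
i=4 j=3: 25>22, j++

5 moves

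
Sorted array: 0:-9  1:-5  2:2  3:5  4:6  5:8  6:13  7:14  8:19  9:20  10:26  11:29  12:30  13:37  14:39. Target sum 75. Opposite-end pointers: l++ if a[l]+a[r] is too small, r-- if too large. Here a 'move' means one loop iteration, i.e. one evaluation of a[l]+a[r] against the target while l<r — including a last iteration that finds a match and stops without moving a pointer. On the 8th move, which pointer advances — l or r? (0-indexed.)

[0,14] -9+39=30 <75 → l++
[1,14] -5+39=34 <75 → l++
[2,14] 2+39=41 <75 → l++
[3,14] 5+39=44 <75 → l++
[4,14] 6+39=45 <75 → l++
[5,14] 8+39=47 <75 → l++
[6,14] 13+39=52 <75 → l++
[7,14] 14+39=53 <75 → l++

l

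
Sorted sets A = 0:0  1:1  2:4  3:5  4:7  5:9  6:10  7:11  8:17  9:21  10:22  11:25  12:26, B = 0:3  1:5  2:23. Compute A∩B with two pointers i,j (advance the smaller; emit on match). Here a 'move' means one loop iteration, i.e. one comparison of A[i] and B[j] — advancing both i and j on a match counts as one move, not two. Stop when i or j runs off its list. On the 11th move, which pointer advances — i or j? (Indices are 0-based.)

i

[i=0,j=0] 0<3 → i++
[i=1,j=0] 1<3 → i++
[i=2,j=0] 4>3 → j++
[i=2,j=1] 4<5 → i++
[i=3,j=1] 5==5 emit → i++,j++
[i=4,j=2] 7<23 → i++
[i=5,j=2] 9<23 → i++
[i=6,j=2] 10<23 → i++
[i=7,j=2] 11<23 → i++
[i=8,j=2] 17<23 → i++
[i=9,j=2] 21<23 → i++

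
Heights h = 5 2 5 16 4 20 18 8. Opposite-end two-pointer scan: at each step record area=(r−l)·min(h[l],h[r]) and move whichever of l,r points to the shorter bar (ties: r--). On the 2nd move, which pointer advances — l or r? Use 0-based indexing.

l

[0,7] min(5,8)*7=35 best=35 * → l++
[1,7] min(2,8)*6=12 best=35 → l++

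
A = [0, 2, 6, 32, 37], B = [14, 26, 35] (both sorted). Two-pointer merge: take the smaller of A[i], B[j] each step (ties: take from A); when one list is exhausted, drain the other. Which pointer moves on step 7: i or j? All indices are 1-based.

j

i=1 j=1: A[i]=0<=B[j]=14 take 0, i++
i=2 j=1: A[i]=2<=B[j]=14 take 2, i++
i=3 j=1: A[i]=6<=B[j]=14 take 6, i++
i=4 j=1: A[i]=32>B[j]=14 take 14, j++
i=4 j=2: A[i]=32>B[j]=26 take 26, j++
i=4 j=3: A[i]=32<=B[j]=35 take 32, i++
i=5 j=3: A[i]=37>B[j]=35 take 35, j++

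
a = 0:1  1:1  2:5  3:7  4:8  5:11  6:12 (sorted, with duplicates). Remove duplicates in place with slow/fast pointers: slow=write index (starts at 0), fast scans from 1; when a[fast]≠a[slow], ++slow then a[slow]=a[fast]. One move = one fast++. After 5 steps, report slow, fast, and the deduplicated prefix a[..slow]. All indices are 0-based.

slow=4, fast=6, prefix=[1, 5, 7, 8, 11]

(s=0,f=1) a[fast]=1=a[slow] dup → fast++
(s=0,f=2) a[fast]=5≠a[slow]=1 write a[1]=5 → slow++,fast++
(s=1,f=3) a[fast]=7≠a[slow]=5 write a[2]=7 → slow++,fast++
(s=2,f=4) a[fast]=8≠a[slow]=7 write a[3]=8 → slow++,fast++
(s=3,f=5) a[fast]=11≠a[slow]=8 write a[4]=11 → slow++,fast++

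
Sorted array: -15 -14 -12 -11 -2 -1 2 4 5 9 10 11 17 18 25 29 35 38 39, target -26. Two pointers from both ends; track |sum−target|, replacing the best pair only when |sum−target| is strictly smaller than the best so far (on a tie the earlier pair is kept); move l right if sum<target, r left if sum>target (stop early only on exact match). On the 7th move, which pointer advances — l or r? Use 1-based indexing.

r

[1,19] -15+39=24 d=50 * → r--
[1,18] -15+38=23 d=49 * → r--
[1,17] -15+35=20 d=46 * → r--
[1,16] -15+29=14 d=40 * → r--
[1,15] -15+25=10 d=36 * → r--
[1,14] -15+18=3 d=29 * → r--
[1,13] -15+17=2 d=28 * → r--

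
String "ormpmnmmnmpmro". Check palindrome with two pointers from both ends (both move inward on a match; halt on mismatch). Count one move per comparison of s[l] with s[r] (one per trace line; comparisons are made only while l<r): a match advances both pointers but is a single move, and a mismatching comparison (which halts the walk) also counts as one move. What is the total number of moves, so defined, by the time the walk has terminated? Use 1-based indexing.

7 moves

l=1 r=14: 'o'=='o', l++,r--
l=2 r=13: 'r'=='r', l++,r--
l=3 r=12: 'm'=='m', l++,r--
l=4 r=11: 'p'=='p', l++,r--
l=5 r=10: 'm'=='m', l++,r--
l=6 r=9: 'n'=='n', l++,r--
l=7 r=8: 'm'=='m', l++,r--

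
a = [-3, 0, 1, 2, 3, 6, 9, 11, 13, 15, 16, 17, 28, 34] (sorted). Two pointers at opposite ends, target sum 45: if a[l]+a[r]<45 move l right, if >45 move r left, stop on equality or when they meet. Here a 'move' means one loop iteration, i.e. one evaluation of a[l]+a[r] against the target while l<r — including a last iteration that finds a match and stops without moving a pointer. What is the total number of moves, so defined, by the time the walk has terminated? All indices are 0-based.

8 moves

[0,13] -3+34=31 <45 → l++
[1,13] 0+34=34 <45 → l++
[2,13] 1+34=35 <45 → l++
[3,13] 2+34=36 <45 → l++
[4,13] 3+34=37 <45 → l++
[5,13] 6+34=40 <45 → l++
[6,13] 9+34=43 <45 → l++
[7,13] 11+34=45 → found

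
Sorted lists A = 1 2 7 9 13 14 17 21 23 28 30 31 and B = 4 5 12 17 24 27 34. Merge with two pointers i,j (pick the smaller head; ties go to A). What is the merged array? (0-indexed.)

[1, 2, 4, 5, 7, 9, 12, 13, 14, 17, 17, 21, 23, 24, 27, 28, 30, 31, 34]

[i=0,j=0] A[i]=1<=B[j]=4 take 1 → i++
[i=1,j=0] A[i]=2<=B[j]=4 take 2 → i++
[i=2,j=0] A[i]=7>B[j]=4 take 4 → j++
[i=2,j=1] A[i]=7>B[j]=5 take 5 → j++
[i=2,j=2] A[i]=7<=B[j]=12 take 7 → i++
[i=3,j=2] A[i]=9<=B[j]=12 take 9 → i++
[i=4,j=2] A[i]=13>B[j]=12 take 12 → j++
[i=4,j=3] A[i]=13<=B[j]=17 take 13 → i++
[i=5,j=3] A[i]=14<=B[j]=17 take 14 → i++
[i=6,j=3] A[i]=17<=B[j]=17 take 17 → i++
[i=7,j=3] A[i]=21>B[j]=17 take 17 → j++
[i=7,j=4] A[i]=21<=B[j]=24 take 21 → i++
[i=8,j=4] A[i]=23<=B[j]=24 take 23 → i++
[i=9,j=4] A[i]=28>B[j]=24 take 24 → j++
[i=9,j=5] A[i]=28>B[j]=27 take 27 → j++
[i=9,j=6] A[i]=28<=B[j]=34 take 28 → i++
[i=10,j=6] A[i]=30<=B[j]=34 take 30 → i++
[i=11,j=6] A[i]=31<=B[j]=34 take 31 → i++
[i=12,j=6] A done, take B[j]=34 → j++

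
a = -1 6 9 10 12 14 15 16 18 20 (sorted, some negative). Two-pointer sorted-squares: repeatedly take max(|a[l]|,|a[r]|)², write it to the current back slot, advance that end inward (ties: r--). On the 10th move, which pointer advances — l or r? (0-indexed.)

r

[0,9] |-1|<=|20| out[9]=400 → r--
[0,8] |-1|<=|18| out[8]=324 → r--
[0,7] |-1|<=|16| out[7]=256 → r--
[0,6] |-1|<=|15| out[6]=225 → r--
[0,5] |-1|<=|14| out[5]=196 → r--
[0,4] |-1|<=|12| out[4]=144 → r--
[0,3] |-1|<=|10| out[3]=100 → r--
[0,2] |-1|<=|9| out[2]=81 → r--
[0,1] |-1|<=|6| out[1]=36 → r--
[0,0] |-1|<=|-1| out[0]=1 → r--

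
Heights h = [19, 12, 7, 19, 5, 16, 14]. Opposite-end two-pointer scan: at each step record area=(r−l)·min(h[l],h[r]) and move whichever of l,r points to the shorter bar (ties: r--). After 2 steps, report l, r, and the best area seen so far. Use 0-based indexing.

l=0 r=6: min(19,14)*6=84 best=84 *, r--
l=0 r=5: min(19,16)*5=80 best=84, r--

l=0, r=4, best area=84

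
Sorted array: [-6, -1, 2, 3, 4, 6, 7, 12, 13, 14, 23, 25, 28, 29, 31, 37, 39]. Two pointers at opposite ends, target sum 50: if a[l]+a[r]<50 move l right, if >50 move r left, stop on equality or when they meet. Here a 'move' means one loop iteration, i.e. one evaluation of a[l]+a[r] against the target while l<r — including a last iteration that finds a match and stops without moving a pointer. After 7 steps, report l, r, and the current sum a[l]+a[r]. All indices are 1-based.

[1,17] -6+39=33 <50 → l++
[2,17] -1+39=38 <50 → l++
[3,17] 2+39=41 <50 → l++
[4,17] 3+39=42 <50 → l++
[5,17] 4+39=43 <50 → l++
[6,17] 6+39=45 <50 → l++
[7,17] 7+39=46 <50 → l++

l=8, r=17, sum=51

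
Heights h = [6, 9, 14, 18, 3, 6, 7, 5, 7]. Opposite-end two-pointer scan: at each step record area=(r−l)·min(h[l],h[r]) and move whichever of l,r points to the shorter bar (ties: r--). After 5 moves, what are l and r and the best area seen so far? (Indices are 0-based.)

[0,8] min(6,7)*8=48 best=48 * → l++
[1,8] min(9,7)*7=49 best=49 * → r--
[1,7] min(9,5)*6=30 best=49 → r--
[1,6] min(9,7)*5=35 best=49 → r--
[1,5] min(9,6)*4=24 best=49 → r--

l=1, r=4, best area=49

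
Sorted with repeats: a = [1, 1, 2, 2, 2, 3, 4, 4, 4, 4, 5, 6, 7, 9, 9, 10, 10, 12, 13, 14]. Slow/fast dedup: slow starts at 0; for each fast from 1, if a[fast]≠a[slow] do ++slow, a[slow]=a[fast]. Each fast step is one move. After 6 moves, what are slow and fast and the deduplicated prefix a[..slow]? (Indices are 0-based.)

slow=3, fast=7, prefix=[1, 2, 3, 4]

slow=0 fast=1: a[fast]=1=a[slow] dup, fast++
slow=0 fast=2: a[fast]=2≠a[slow]=1 write a[1]=2, slow++,fast++
slow=1 fast=3: a[fast]=2=a[slow] dup, fast++
slow=1 fast=4: a[fast]=2=a[slow] dup, fast++
slow=1 fast=5: a[fast]=3≠a[slow]=2 write a[2]=3, slow++,fast++
slow=2 fast=6: a[fast]=4≠a[slow]=3 write a[3]=4, slow++,fast++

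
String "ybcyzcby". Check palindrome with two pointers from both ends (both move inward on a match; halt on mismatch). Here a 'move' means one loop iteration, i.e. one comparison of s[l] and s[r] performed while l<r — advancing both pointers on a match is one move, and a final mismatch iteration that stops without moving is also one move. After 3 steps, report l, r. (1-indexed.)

l=4, r=5

l=1 r=8: 'y'=='y', l++,r--
l=2 r=7: 'b'=='b', l++,r--
l=3 r=6: 'c'=='c', l++,r--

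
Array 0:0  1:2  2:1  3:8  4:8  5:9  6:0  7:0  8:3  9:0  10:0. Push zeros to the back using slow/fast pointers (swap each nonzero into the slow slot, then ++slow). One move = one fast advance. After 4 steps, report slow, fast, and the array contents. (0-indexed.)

slow=3, fast=4, a=[2, 1, 8, 0, 8, 9, 0, 0, 3, 0, 0]

slow=0 fast=0: a[fast]=0, fast++
slow=0 fast=1: a[fast]=2≠0 swap→a[0]=2, slow++,fast++
slow=1 fast=2: a[fast]=1≠0 swap→a[1]=1, slow++,fast++
slow=2 fast=3: a[fast]=8≠0 swap→a[2]=8, slow++,fast++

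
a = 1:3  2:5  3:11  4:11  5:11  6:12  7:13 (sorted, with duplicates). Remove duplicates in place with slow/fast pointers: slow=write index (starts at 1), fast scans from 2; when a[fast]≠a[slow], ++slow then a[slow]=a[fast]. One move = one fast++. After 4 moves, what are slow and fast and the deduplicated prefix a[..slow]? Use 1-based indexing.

slow=3, fast=6, prefix=[3, 5, 11]

slow=1 fast=2: a[fast]=5≠a[slow]=3 write a[2]=5, slow++,fast++
slow=2 fast=3: a[fast]=11≠a[slow]=5 write a[3]=11, slow++,fast++
slow=3 fast=4: a[fast]=11=a[slow] dup, fast++
slow=3 fast=5: a[fast]=11=a[slow] dup, fast++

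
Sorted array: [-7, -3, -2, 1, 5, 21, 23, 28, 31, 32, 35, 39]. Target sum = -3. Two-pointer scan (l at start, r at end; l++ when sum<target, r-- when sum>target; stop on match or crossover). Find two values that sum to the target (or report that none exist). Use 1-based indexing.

no pair

[1,12] -7+39=32 >-3 → r--
[1,11] -7+35=28 >-3 → r--
[1,10] -7+32=25 >-3 → r--
[1,9] -7+31=24 >-3 → r--
[1,8] -7+28=21 >-3 → r--
[1,7] -7+23=16 >-3 → r--
[1,6] -7+21=14 >-3 → r--
[1,5] -7+5=-2 >-3 → r--
[1,4] -7+1=-6 <-3 → l++
[2,4] -3+1=-2 >-3 → r--
[2,3] -3+-2=-5 <-3 → l++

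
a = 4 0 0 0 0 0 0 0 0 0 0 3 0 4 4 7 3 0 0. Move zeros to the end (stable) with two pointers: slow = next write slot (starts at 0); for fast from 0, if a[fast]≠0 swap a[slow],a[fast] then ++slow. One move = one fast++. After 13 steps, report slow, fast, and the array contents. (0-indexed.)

slow=2, fast=13, a=[4, 3, 0, 0, 0, 0, 0, 0, 0, 0, 0, 0, 0, 4, 4, 7, 3, 0, 0]

slow=0 fast=0: a[fast]=4≠0 swap→a[0]=4, slow++,fast++
slow=1 fast=1: a[fast]=0, fast++
slow=1 fast=2: a[fast]=0, fast++
slow=1 fast=3: a[fast]=0, fast++
slow=1 fast=4: a[fast]=0, fast++
slow=1 fast=5: a[fast]=0, fast++
slow=1 fast=6: a[fast]=0, fast++
slow=1 fast=7: a[fast]=0, fast++
slow=1 fast=8: a[fast]=0, fast++
slow=1 fast=9: a[fast]=0, fast++
slow=1 fast=10: a[fast]=0, fast++
slow=1 fast=11: a[fast]=3≠0 swap→a[1]=3, slow++,fast++
slow=2 fast=12: a[fast]=0, fast++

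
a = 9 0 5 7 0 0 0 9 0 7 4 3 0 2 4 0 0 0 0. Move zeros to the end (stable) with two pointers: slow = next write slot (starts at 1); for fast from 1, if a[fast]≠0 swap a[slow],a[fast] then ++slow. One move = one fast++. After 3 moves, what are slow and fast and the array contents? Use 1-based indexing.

slow=1 fast=1: a[fast]=9≠0 swap→a[1]=9, slow++,fast++
slow=2 fast=2: a[fast]=0, fast++
slow=2 fast=3: a[fast]=5≠0 swap→a[2]=5, slow++,fast++

slow=3, fast=4, a=[9, 5, 0, 7, 0, 0, 0, 9, 0, 7, 4, 3, 0, 2, 4, 0, 0, 0, 0]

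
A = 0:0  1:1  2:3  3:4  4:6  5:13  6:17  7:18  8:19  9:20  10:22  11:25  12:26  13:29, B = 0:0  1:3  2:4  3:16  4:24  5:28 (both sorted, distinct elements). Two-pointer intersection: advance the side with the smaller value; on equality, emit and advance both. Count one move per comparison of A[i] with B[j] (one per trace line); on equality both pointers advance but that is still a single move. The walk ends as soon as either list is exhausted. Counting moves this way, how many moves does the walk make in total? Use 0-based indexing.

i=0 j=0: 0==0 emit, i++,j++
i=1 j=1: 1<3, i++
i=2 j=1: 3==3 emit, i++,j++
i=3 j=2: 4==4 emit, i++,j++
i=4 j=3: 6<16, i++
i=5 j=3: 13<16, i++
i=6 j=3: 17>16, j++
i=6 j=4: 17<24, i++
i=7 j=4: 18<24, i++
i=8 j=4: 19<24, i++
i=9 j=4: 20<24, i++
i=10 j=4: 22<24, i++
i=11 j=4: 25>24, j++
i=11 j=5: 25<28, i++
i=12 j=5: 26<28, i++
i=13 j=5: 29>28, j++

16 moves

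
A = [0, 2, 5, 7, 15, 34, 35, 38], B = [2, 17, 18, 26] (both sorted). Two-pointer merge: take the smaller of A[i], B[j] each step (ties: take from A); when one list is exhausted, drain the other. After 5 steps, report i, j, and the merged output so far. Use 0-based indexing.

i=4, j=1, merged so far=[0, 2, 2, 5, 7]

[i=0,j=0] A[i]=0<=B[j]=2 take 0 → i++
[i=1,j=0] A[i]=2<=B[j]=2 take 2 → i++
[i=2,j=0] A[i]=5>B[j]=2 take 2 → j++
[i=2,j=1] A[i]=5<=B[j]=17 take 5 → i++
[i=3,j=1] A[i]=7<=B[j]=17 take 7 → i++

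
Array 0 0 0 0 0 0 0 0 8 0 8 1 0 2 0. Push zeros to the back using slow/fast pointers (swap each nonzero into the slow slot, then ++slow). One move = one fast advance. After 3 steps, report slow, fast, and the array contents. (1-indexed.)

slow=1, fast=4, a=[0, 0, 0, 0, 0, 0, 0, 0, 8, 0, 8, 1, 0, 2, 0]

(s=1,f=1) a[fast]=0 → fast++
(s=1,f=2) a[fast]=0 → fast++
(s=1,f=3) a[fast]=0 → fast++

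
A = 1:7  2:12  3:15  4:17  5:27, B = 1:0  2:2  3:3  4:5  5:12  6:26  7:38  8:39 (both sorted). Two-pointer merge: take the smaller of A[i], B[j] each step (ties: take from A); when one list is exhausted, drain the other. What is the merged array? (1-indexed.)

[0, 2, 3, 5, 7, 12, 12, 15, 17, 26, 27, 38, 39]

i=1 j=1: A[i]=7>B[j]=0 take 0, j++
i=1 j=2: A[i]=7>B[j]=2 take 2, j++
i=1 j=3: A[i]=7>B[j]=3 take 3, j++
i=1 j=4: A[i]=7>B[j]=5 take 5, j++
i=1 j=5: A[i]=7<=B[j]=12 take 7, i++
i=2 j=5: A[i]=12<=B[j]=12 take 12, i++
i=3 j=5: A[i]=15>B[j]=12 take 12, j++
i=3 j=6: A[i]=15<=B[j]=26 take 15, i++
i=4 j=6: A[i]=17<=B[j]=26 take 17, i++
i=5 j=6: A[i]=27>B[j]=26 take 26, j++
i=5 j=7: A[i]=27<=B[j]=38 take 27, i++
i=6 j=7: A done, take B[j]=38, j++
i=6 j=8: A done, take B[j]=39, j++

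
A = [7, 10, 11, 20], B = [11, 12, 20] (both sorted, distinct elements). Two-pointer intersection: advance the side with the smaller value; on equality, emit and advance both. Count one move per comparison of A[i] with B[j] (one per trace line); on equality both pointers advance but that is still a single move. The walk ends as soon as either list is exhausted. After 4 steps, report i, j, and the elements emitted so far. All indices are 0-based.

i=3, j=2, emitted=[11]

[i=0,j=0] 7<11 → i++
[i=1,j=0] 10<11 → i++
[i=2,j=0] 11==11 emit → i++,j++
[i=3,j=1] 20>12 → j++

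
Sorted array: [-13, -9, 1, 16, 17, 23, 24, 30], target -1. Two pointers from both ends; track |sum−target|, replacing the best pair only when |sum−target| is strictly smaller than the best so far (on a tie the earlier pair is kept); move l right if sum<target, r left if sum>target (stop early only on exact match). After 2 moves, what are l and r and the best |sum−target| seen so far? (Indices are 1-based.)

[1,8] -13+30=17 d=18 * → r--
[1,7] -13+24=11 d=12 * → r--

l=1, r=6, best |Δ|=12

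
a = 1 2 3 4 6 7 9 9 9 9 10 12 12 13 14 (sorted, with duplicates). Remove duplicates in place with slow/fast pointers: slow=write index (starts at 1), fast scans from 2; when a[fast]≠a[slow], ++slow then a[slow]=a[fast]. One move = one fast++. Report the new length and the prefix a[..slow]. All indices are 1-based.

slow=1 fast=2: a[fast]=2≠a[slow]=1 write a[2]=2, slow++,fast++
slow=2 fast=3: a[fast]=3≠a[slow]=2 write a[3]=3, slow++,fast++
slow=3 fast=4: a[fast]=4≠a[slow]=3 write a[4]=4, slow++,fast++
slow=4 fast=5: a[fast]=6≠a[slow]=4 write a[5]=6, slow++,fast++
slow=5 fast=6: a[fast]=7≠a[slow]=6 write a[6]=7, slow++,fast++
slow=6 fast=7: a[fast]=9≠a[slow]=7 write a[7]=9, slow++,fast++
slow=7 fast=8: a[fast]=9=a[slow] dup, fast++
slow=7 fast=9: a[fast]=9=a[slow] dup, fast++
slow=7 fast=10: a[fast]=9=a[slow] dup, fast++
slow=7 fast=11: a[fast]=10≠a[slow]=9 write a[8]=10, slow++,fast++
slow=8 fast=12: a[fast]=12≠a[slow]=10 write a[9]=12, slow++,fast++
slow=9 fast=13: a[fast]=12=a[slow] dup, fast++
slow=9 fast=14: a[fast]=13≠a[slow]=12 write a[10]=13, slow++,fast++
slow=10 fast=15: a[fast]=14≠a[slow]=13 write a[11]=14, slow++,fast++

length 11; prefix = [1, 2, 3, 4, 6, 7, 9, 10, 12, 13, 14]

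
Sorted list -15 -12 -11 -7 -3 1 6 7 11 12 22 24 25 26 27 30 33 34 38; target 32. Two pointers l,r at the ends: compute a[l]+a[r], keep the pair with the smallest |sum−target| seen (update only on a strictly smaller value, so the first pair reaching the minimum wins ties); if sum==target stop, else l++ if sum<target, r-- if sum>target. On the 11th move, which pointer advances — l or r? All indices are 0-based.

r

l=0 r=18: -15+38=23 d=9 *, l++
l=1 r=18: -12+38=26 d=6 *, l++
l=2 r=18: -11+38=27 d=5 *, l++
l=3 r=18: -7+38=31 d=1 *, l++
l=4 r=18: -3+38=35 d=3, r--
l=4 r=17: -3+34=31 d=1, l++
l=5 r=17: 1+34=35 d=3, r--
l=5 r=16: 1+33=34 d=2, r--
l=5 r=15: 1+30=31 d=1, l++
l=6 r=15: 6+30=36 d=4, r--
l=6 r=14: 6+27=33 d=1, r--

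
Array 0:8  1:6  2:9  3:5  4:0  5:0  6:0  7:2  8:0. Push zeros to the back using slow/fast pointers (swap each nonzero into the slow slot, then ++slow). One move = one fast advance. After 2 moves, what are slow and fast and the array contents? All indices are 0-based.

(s=0,f=0) a[fast]=8≠0 swap→a[0]=8 → slow++,fast++
(s=1,f=1) a[fast]=6≠0 swap→a[1]=6 → slow++,fast++

slow=2, fast=2, a=[8, 6, 9, 5, 0, 0, 0, 2, 0]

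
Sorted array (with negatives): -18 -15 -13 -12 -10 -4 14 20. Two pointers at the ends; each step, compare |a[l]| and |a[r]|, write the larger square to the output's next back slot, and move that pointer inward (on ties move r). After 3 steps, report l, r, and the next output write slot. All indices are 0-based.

l=0 r=7: |-18|<=|20| out[7]=400, r--
l=0 r=6: |-18|>|14| out[6]=324, l++
l=1 r=6: |-15|>|14| out[5]=225, l++

l=2, r=6, next write slot=4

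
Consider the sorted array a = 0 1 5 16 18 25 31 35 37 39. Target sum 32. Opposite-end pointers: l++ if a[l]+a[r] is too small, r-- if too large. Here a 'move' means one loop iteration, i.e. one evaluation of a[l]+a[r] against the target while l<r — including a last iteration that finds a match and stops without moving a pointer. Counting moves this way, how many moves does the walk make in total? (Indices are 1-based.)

[1,10] 0+39=39 >32 → r--
[1,9] 0+37=37 >32 → r--
[1,8] 0+35=35 >32 → r--
[1,7] 0+31=31 <32 → l++
[2,7] 1+31=32 → found

5 moves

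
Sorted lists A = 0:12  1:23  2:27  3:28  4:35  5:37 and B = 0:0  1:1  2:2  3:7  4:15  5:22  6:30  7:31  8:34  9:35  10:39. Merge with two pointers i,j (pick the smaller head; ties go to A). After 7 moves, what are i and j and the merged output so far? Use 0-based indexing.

[i=0,j=0] A[i]=12>B[j]=0 take 0 → j++
[i=0,j=1] A[i]=12>B[j]=1 take 1 → j++
[i=0,j=2] A[i]=12>B[j]=2 take 2 → j++
[i=0,j=3] A[i]=12>B[j]=7 take 7 → j++
[i=0,j=4] A[i]=12<=B[j]=15 take 12 → i++
[i=1,j=4] A[i]=23>B[j]=15 take 15 → j++
[i=1,j=5] A[i]=23>B[j]=22 take 22 → j++

i=1, j=6, merged so far=[0, 1, 2, 7, 12, 15, 22]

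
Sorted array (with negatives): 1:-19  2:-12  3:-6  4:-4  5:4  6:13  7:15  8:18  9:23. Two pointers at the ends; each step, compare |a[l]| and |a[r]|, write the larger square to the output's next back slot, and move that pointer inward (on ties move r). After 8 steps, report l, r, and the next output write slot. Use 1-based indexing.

l=4, r=4, next write slot=1

l=1 r=9: |-19|<=|23| out[9]=529, r--
l=1 r=8: |-19|>|18| out[8]=361, l++
l=2 r=8: |-12|<=|18| out[7]=324, r--
l=2 r=7: |-12|<=|15| out[6]=225, r--
l=2 r=6: |-12|<=|13| out[5]=169, r--
l=2 r=5: |-12|>|4| out[4]=144, l++
l=3 r=5: |-6|>|4| out[3]=36, l++
l=4 r=5: |-4|<=|4| out[2]=16, r--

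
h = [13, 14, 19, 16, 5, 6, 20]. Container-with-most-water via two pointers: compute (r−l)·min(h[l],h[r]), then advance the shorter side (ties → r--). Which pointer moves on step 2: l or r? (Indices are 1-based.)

l

l=1 r=7: min(13,20)*6=78 best=78 *, l++
l=2 r=7: min(14,20)*5=70 best=78, l++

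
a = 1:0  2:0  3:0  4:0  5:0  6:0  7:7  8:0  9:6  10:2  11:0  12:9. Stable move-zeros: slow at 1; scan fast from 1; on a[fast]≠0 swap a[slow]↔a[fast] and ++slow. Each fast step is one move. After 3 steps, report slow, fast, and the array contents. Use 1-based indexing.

(s=1,f=1) a[fast]=0 → fast++
(s=1,f=2) a[fast]=0 → fast++
(s=1,f=3) a[fast]=0 → fast++

slow=1, fast=4, a=[0, 0, 0, 0, 0, 0, 7, 0, 6, 2, 0, 9]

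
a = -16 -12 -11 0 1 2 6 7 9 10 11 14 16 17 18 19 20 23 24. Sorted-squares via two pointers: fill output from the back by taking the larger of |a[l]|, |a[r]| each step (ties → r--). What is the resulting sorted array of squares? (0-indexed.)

[0, 1, 4, 36, 49, 81, 100, 121, 121, 144, 196, 256, 256, 289, 324, 361, 400, 529, 576]

l=0 r=18: |-16|<=|24| out[18]=576, r--
l=0 r=17: |-16|<=|23| out[17]=529, r--
l=0 r=16: |-16|<=|20| out[16]=400, r--
l=0 r=15: |-16|<=|19| out[15]=361, r--
l=0 r=14: |-16|<=|18| out[14]=324, r--
l=0 r=13: |-16|<=|17| out[13]=289, r--
l=0 r=12: |-16|<=|16| out[12]=256, r--
l=0 r=11: |-16|>|14| out[11]=256, l++
l=1 r=11: |-12|<=|14| out[10]=196, r--
l=1 r=10: |-12|>|11| out[9]=144, l++
l=2 r=10: |-11|<=|11| out[8]=121, r--
l=2 r=9: |-11|>|10| out[7]=121, l++
l=3 r=9: |0|<=|10| out[6]=100, r--
l=3 r=8: |0|<=|9| out[5]=81, r--
l=3 r=7: |0|<=|7| out[4]=49, r--
l=3 r=6: |0|<=|6| out[3]=36, r--
l=3 r=5: |0|<=|2| out[2]=4, r--
l=3 r=4: |0|<=|1| out[1]=1, r--
l=3 r=3: |0|<=|0| out[0]=0, r--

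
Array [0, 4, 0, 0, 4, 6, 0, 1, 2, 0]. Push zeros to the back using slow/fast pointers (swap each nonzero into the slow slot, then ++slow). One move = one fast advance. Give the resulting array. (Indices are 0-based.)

slow=0 fast=0: a[fast]=0, fast++
slow=0 fast=1: a[fast]=4≠0 swap→a[0]=4, slow++,fast++
slow=1 fast=2: a[fast]=0, fast++
slow=1 fast=3: a[fast]=0, fast++
slow=1 fast=4: a[fast]=4≠0 swap→a[1]=4, slow++,fast++
slow=2 fast=5: a[fast]=6≠0 swap→a[2]=6, slow++,fast++
slow=3 fast=6: a[fast]=0, fast++
slow=3 fast=7: a[fast]=1≠0 swap→a[3]=1, slow++,fast++
slow=4 fast=8: a[fast]=2≠0 swap→a[4]=2, slow++,fast++
slow=5 fast=9: a[fast]=0, fast++

[4, 4, 6, 1, 2, 0, 0, 0, 0, 0]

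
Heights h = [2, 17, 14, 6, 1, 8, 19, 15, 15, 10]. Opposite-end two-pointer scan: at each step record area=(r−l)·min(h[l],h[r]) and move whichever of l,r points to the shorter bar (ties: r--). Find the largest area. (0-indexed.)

[0,9] min(2,10)*9=18 best=18 * → l++
[1,9] min(17,10)*8=80 best=80 * → r--
[1,8] min(17,15)*7=105 best=105 * → r--
[1,7] min(17,15)*6=90 best=105 → r--
[1,6] min(17,19)*5=85 best=105 → l++
[2,6] min(14,19)*4=56 best=105 → l++
[3,6] min(6,19)*3=18 best=105 → l++
[4,6] min(1,19)*2=2 best=105 → l++
[5,6] min(8,19)*1=8 best=105 → l++

max area = 105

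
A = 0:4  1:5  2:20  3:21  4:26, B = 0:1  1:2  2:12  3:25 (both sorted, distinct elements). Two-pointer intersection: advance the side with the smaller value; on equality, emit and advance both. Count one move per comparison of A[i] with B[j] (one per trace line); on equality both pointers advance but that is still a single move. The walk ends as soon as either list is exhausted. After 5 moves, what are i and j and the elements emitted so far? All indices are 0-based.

i=2, j=3, emitted=[]

[i=0,j=0] 4>1 → j++
[i=0,j=1] 4>2 → j++
[i=0,j=2] 4<12 → i++
[i=1,j=2] 5<12 → i++
[i=2,j=2] 20>12 → j++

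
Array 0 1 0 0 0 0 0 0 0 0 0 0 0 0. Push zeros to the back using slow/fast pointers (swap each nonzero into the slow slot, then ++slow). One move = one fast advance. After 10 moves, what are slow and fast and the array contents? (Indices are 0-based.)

slow=0 fast=0: a[fast]=0, fast++
slow=0 fast=1: a[fast]=1≠0 swap→a[0]=1, slow++,fast++
slow=1 fast=2: a[fast]=0, fast++
slow=1 fast=3: a[fast]=0, fast++
slow=1 fast=4: a[fast]=0, fast++
slow=1 fast=5: a[fast]=0, fast++
slow=1 fast=6: a[fast]=0, fast++
slow=1 fast=7: a[fast]=0, fast++
slow=1 fast=8: a[fast]=0, fast++
slow=1 fast=9: a[fast]=0, fast++

slow=1, fast=10, a=[1, 0, 0, 0, 0, 0, 0, 0, 0, 0, 0, 0, 0, 0]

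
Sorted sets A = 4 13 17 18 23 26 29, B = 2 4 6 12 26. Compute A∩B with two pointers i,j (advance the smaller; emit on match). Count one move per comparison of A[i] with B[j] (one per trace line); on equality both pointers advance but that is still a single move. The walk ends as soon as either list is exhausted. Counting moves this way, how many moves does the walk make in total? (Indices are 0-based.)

9 moves

i=0 j=0: 4>2, j++
i=0 j=1: 4==4 emit, i++,j++
i=1 j=2: 13>6, j++
i=1 j=3: 13>12, j++
i=1 j=4: 13<26, i++
i=2 j=4: 17<26, i++
i=3 j=4: 18<26, i++
i=4 j=4: 23<26, i++
i=5 j=4: 26==26 emit, i++,j++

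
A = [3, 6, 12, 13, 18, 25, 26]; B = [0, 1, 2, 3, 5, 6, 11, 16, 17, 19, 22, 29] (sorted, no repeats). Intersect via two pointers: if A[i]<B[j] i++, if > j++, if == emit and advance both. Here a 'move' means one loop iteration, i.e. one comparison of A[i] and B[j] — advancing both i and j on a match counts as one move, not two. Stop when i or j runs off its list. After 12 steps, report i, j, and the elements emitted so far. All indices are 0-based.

i=5, j=9, emitted=[3, 6]

[i=0,j=0] 3>0 → j++
[i=0,j=1] 3>1 → j++
[i=0,j=2] 3>2 → j++
[i=0,j=3] 3==3 emit → i++,j++
[i=1,j=4] 6>5 → j++
[i=1,j=5] 6==6 emit → i++,j++
[i=2,j=6] 12>11 → j++
[i=2,j=7] 12<16 → i++
[i=3,j=7] 13<16 → i++
[i=4,j=7] 18>16 → j++
[i=4,j=8] 18>17 → j++
[i=4,j=9] 18<19 → i++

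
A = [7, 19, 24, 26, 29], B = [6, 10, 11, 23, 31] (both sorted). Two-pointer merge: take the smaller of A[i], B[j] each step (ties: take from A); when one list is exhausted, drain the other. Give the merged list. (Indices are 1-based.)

i=1 j=1: A[i]=7>B[j]=6 take 6, j++
i=1 j=2: A[i]=7<=B[j]=10 take 7, i++
i=2 j=2: A[i]=19>B[j]=10 take 10, j++
i=2 j=3: A[i]=19>B[j]=11 take 11, j++
i=2 j=4: A[i]=19<=B[j]=23 take 19, i++
i=3 j=4: A[i]=24>B[j]=23 take 23, j++
i=3 j=5: A[i]=24<=B[j]=31 take 24, i++
i=4 j=5: A[i]=26<=B[j]=31 take 26, i++
i=5 j=5: A[i]=29<=B[j]=31 take 29, i++
i=6 j=5: A done, take B[j]=31, j++

[6, 7, 10, 11, 19, 23, 24, 26, 29, 31]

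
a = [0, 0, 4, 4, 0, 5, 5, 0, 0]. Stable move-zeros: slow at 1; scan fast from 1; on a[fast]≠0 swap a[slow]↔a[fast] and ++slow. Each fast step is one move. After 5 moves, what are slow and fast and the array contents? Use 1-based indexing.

slow=1 fast=1: a[fast]=0, fast++
slow=1 fast=2: a[fast]=0, fast++
slow=1 fast=3: a[fast]=4≠0 swap→a[1]=4, slow++,fast++
slow=2 fast=4: a[fast]=4≠0 swap→a[2]=4, slow++,fast++
slow=3 fast=5: a[fast]=0, fast++

slow=3, fast=6, a=[4, 4, 0, 0, 0, 5, 5, 0, 0]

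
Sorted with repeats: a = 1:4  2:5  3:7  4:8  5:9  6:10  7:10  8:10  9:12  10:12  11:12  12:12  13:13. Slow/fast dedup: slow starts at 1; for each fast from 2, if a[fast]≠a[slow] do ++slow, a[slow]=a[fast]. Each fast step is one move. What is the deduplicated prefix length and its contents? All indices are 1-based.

length 8; prefix = [4, 5, 7, 8, 9, 10, 12, 13]

(s=1,f=2) a[fast]=5≠a[slow]=4 write a[2]=5 → slow++,fast++
(s=2,f=3) a[fast]=7≠a[slow]=5 write a[3]=7 → slow++,fast++
(s=3,f=4) a[fast]=8≠a[slow]=7 write a[4]=8 → slow++,fast++
(s=4,f=5) a[fast]=9≠a[slow]=8 write a[5]=9 → slow++,fast++
(s=5,f=6) a[fast]=10≠a[slow]=9 write a[6]=10 → slow++,fast++
(s=6,f=7) a[fast]=10=a[slow] dup → fast++
(s=6,f=8) a[fast]=10=a[slow] dup → fast++
(s=6,f=9) a[fast]=12≠a[slow]=10 write a[7]=12 → slow++,fast++
(s=7,f=10) a[fast]=12=a[slow] dup → fast++
(s=7,f=11) a[fast]=12=a[slow] dup → fast++
(s=7,f=12) a[fast]=12=a[slow] dup → fast++
(s=7,f=13) a[fast]=13≠a[slow]=12 write a[8]=13 → slow++,fast++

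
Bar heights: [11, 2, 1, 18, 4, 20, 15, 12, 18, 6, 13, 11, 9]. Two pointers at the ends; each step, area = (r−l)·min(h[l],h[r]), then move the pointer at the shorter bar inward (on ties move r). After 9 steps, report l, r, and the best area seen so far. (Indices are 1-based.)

l=4, r=7, best area=121

l=1 r=13: min(11,9)*12=108 best=108 *, r--
l=1 r=12: min(11,11)*11=121 best=121 *, r--
l=1 r=11: min(11,13)*10=110 best=121, l++
l=2 r=11: min(2,13)*9=18 best=121, l++
l=3 r=11: min(1,13)*8=8 best=121, l++
l=4 r=11: min(18,13)*7=91 best=121, r--
l=4 r=10: min(18,6)*6=36 best=121, r--
l=4 r=9: min(18,18)*5=90 best=121, r--
l=4 r=8: min(18,12)*4=48 best=121, r--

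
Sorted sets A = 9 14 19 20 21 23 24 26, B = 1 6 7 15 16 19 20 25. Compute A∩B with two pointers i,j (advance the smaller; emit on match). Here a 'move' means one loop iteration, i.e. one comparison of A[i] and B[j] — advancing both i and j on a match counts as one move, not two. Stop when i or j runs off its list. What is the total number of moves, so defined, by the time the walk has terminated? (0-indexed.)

13 moves

i=0 j=0: 9>1, j++
i=0 j=1: 9>6, j++
i=0 j=2: 9>7, j++
i=0 j=3: 9<15, i++
i=1 j=3: 14<15, i++
i=2 j=3: 19>15, j++
i=2 j=4: 19>16, j++
i=2 j=5: 19==19 emit, i++,j++
i=3 j=6: 20==20 emit, i++,j++
i=4 j=7: 21<25, i++
i=5 j=7: 23<25, i++
i=6 j=7: 24<25, i++
i=7 j=7: 26>25, j++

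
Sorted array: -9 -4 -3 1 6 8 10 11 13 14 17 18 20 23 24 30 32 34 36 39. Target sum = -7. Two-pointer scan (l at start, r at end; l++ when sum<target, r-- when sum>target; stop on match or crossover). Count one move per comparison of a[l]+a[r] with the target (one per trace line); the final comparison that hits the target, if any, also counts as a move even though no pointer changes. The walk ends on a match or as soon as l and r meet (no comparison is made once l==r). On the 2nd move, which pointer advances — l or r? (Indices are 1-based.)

r

l=1 r=20: -9+39=30 >-7, r--
l=1 r=19: -9+36=27 >-7, r--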